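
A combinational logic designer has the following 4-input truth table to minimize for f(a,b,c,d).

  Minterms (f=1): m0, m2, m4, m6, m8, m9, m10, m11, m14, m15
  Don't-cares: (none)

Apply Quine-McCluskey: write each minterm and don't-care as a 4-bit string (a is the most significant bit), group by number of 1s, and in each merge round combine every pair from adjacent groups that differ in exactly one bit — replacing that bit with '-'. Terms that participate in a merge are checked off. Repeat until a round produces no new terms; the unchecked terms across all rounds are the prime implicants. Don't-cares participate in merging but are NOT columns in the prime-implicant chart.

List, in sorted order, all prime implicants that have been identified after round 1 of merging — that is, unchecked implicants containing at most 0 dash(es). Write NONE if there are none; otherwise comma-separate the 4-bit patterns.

Round 0: 0000✓ 0010✓ 0100✓ 0110✓ 1000✓ 1001✓ 1010✓ 1011✓ 1110✓ 1111✓
Round 1: -000✓ -010✓ -110✓ 0-00✓ 0-10✓ 00-0✓ 01-0✓ 1-10✓ 1-11✓ 10-0✓ 10-1✓ 100-✓ 101-✓ 111-✓
Round 2: --10 -0-0 0--0 1-1- 10--
PIs = {--10, -0-0, 0--0, 1-1-, 10--}

NONE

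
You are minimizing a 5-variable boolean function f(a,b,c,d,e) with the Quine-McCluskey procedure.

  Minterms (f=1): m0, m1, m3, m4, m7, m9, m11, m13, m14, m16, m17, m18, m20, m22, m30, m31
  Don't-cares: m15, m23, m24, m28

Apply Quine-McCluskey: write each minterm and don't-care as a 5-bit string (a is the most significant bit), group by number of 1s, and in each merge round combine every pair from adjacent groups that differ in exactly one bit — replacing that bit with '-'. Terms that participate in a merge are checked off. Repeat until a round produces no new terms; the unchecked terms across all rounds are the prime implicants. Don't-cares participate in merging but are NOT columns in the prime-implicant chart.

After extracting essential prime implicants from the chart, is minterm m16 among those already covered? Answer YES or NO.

YES

[col 0] 00000*, 00001*, 00011*, 00100*, 00111*, 01001*, 01011*, 01101*, 01110*, 01111*, 10000*, 10001*, 10010*, 10100*, 10110*, 10111*, 11000*, 11100*, 11110*, 11111*
[col 1] -0000*, -0001*, -0100*, -0111*, -1110*, -1111*, 0-001*, 0-011*, 0-111*, 00-00*, 00-11*, 000-1*, 0000-*, 01-01*, 01-11*, 010-1*, 011-1*, 0111-*, 1-000*, 1-100*, 1-110*, 1-111*, 10-00*, 10-10*, 100-0*, 1000-*, 101-0*, 1011-*, 11-00*, 111-0*, 1111-*
[col 2] --111, -0-00, -000-, -111-, 0--11, 0-0-1, 01--1, 1--00, 1-1-0, 1-11-, 10--0
Prime implicants: --111, -0-00, -000-, -111-, 0--11, 0-0-1, 01--1, 1--00, 1-1-0, 1-11-, 10--0
PI chart (minterm → PIs covering it):
  0 | -0-00,-000-
  1 | -000-,0-0-1
  3 | 0--11,0-0-1
  4 | -0-00  (sole → essential)
  7 | --111,0--11
  9 | 0-0-1,01--1
  11 | 0--11,0-0-1,01--1
  13 | 01--1  (sole → essential)
  14 | -111-  (sole → essential)
  16 | -0-00,-000-,1--00,10--0
  17 | -000-  (sole → essential)
  18 | 10--0  (sole → essential)
  20 | -0-00,1--00,1-1-0,10--0
  22 | 1-1-0,1-11-,10--0
  30 | -111-,1-1-0,1-11-
  31 | --111,-111-,1-11-
Essential prime implicants: -0-00, -000-, -111-, 01--1, 10--0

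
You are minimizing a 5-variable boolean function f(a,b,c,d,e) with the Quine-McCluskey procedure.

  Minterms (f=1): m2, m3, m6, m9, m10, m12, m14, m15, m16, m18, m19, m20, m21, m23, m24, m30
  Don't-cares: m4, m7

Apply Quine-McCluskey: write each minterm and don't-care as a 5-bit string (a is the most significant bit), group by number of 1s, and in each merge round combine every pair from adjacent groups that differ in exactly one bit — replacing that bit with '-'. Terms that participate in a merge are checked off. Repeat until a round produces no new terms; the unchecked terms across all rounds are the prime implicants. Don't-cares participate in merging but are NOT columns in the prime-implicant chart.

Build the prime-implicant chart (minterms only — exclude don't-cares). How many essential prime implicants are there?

6

Round 0: 00010✓ 00011✓ 00100✓ 00110✓ 00111✓ 01001 01010✓ 01100✓ 01110✓ 01111✓ 10000✓ 10010✓ 10011✓ 10100✓ 10101✓ 10111✓ 11000✓ 11110✓
Round 1: -0010✓ -0011✓ -0100 -0111✓ -1110 0-010✓ 0-100✓ 0-110✓ 0-111✓ 00-10✓ 00-11✓ 0001-✓ 001-0✓ 0011-✓ 01-10✓ 011-0✓ 0111-✓ 1-000 10-00 10-11✓ 100-0 1001-✓ 101-1 1010-
Round 2: -0-11 -001- 0--10 0-1-0 0-11- 00-1-
PIs = {-0-11, -001-, -0100, -1110, 0--10, 0-1-0, 0-11-, 00-1-, 01001, 1-000, 10-00, 100-0, 101-1, 1010-}
Coverage chart:
  m2: -001-,0--10,00-1-
  m3: -0-11,-001-,00-1-
  m6: 0--10,0-1-0,0-11-,00-1-
  m9: 01001 ←essential
  m10: 0--10 ←essential
  m12: 0-1-0 ←essential
  m14: -1110,0--10,0-1-0,0-11-
  m15: 0-11- ←essential
  m16: 1-000,10-00,100-0
  m18: -001-,100-0
  m19: -0-11,-001-
  m20: -0100,10-00,1010-
  m21: 101-1,1010-
  m23: -0-11,101-1
  m24: 1-000 ←essential
  m30: -1110 ←essential
Essential: -1110, 0--10, 0-1-0, 0-11-, 01001, 1-000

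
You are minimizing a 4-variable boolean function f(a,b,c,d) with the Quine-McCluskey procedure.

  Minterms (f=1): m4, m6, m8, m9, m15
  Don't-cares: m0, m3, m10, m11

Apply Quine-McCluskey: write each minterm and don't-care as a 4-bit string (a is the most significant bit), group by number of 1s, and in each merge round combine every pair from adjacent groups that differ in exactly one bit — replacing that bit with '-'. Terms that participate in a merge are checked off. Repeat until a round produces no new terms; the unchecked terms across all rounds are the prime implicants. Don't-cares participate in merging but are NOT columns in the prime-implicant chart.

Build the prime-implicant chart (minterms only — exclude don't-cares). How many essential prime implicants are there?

Round 0: 0000✓ 0011✓ 0100✓ 0110✓ 1000✓ 1001✓ 1010✓ 1011✓ 1111✓
Round 1: -000 -011 0-00 01-0 1-11 10-0✓ 10-1✓ 100-✓ 101-✓
Round 2: 10--
PIs = {-000, -011, 0-00, 01-0, 1-11, 10--}
Coverage chart:
  m4: 0-00,01-0
  m6: 01-0 ←essential
  m8: -000,10--
  m9: 10-- ←essential
  m15: 1-11 ←essential
Essential: 01-0, 1-11, 10--

3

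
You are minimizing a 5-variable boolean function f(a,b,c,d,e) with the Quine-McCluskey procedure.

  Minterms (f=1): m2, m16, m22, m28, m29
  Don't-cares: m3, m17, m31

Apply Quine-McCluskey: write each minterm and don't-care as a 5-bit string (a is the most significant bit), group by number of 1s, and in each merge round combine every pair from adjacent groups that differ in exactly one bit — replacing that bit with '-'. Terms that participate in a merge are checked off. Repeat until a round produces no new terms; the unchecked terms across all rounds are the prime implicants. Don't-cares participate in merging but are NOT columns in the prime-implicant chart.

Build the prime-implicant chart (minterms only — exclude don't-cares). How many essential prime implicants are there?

Round 0: 00010✓ 00011✓ 10000✓ 10001✓ 10110 11100✓ 11101✓ 11111✓
Round 1: 0001- 1000- 111-1 1110-
PIs = {0001-, 1000-, 10110, 111-1, 1110-}
Coverage chart:
  m2: 0001- ←essential
  m16: 1000- ←essential
  m22: 10110 ←essential
  m28: 1110- ←essential
  m29: 111-1,1110-
Essential: 0001-, 1000-, 10110, 1110-

4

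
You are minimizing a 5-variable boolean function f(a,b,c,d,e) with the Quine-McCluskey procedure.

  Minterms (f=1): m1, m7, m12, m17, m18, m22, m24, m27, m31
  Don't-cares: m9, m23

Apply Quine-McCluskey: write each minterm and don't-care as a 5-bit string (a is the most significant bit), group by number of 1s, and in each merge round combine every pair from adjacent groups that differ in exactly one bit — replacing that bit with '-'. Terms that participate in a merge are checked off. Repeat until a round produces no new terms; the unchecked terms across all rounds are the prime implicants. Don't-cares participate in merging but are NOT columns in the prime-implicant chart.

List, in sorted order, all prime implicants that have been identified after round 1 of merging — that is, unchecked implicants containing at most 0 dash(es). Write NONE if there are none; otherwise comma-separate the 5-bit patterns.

01100, 11000

size-2^0 implicants → 00001(✓)  00111(✓)  01001(✓)  01100  10001(✓)  10010(✓)  10110(✓)  10111(✓)  11000  11011(✓)  11111(✓)
size-2^1 implicants → -0001  -0111  0-001  1-111  10-10  1011-  11-11
Unchecked terms (primes): -0001, -0111, 0-001, 01100, 1-111, 10-10, 1011-, 11-11, 11000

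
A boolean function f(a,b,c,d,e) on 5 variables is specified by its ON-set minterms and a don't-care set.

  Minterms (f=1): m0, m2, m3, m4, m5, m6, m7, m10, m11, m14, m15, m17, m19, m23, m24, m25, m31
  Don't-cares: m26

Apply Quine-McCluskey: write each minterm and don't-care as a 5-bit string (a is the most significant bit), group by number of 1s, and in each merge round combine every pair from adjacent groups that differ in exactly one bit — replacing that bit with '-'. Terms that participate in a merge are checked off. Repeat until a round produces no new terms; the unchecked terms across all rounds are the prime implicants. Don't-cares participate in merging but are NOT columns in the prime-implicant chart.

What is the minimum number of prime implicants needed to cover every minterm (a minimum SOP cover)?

6

Round 0: 00000✓ 00010✓ 00011✓ 00100✓ 00101✓ 00110✓ 00111✓ 01010✓ 01011✓ 01110✓ 01111✓ 10001✓ 10011✓ 10111✓ 11000✓ 11001✓ 11010✓ 11111✓
Round 1: -0011✓ -0111✓ -1010 -1111✓ 0-010✓ 0-011✓ 0-110✓ 0-111✓ 00-00✓ 00-10✓ 00-11✓ 000-0✓ 0001-✓ 001-0✓ 001-1✓ 0010-✓ 0011-✓ 01-10✓ 01-11✓ 0101-✓ 0111-✓ 1-001 1-111✓ 10-11✓ 100-1 110-0 1100-
Round 2: --111 -0-11 0--10✓ 0--11✓ 0-01-✓ 0-11-✓ 00--0 00-1-✓ 001-- 01-1-✓
Round 3: 0--1-
PIs = {--111, -0-11, -1010, 0--1-, 00--0, 001--, 1-001, 100-1, 110-0, 1100-}
Coverage chart:
  m0: 00--0 ←essential
  m2: 0--1-,00--0
  m3: -0-11,0--1-
  m4: 00--0,001--
  m5: 001-- ←essential
  m6: 0--1-,00--0,001--
  m7: --111,-0-11,0--1-,001--
  m10: -1010,0--1-
  m11: 0--1- ←essential
  m14: 0--1- ←essential
  m15: --111,0--1-
  m17: 1-001,100-1
  m19: -0-11,100-1
  m23: --111,-0-11
  m24: 110-0,1100-
  m25: 1-001,1100-
  m31: --111 ←essential
Essential: --111, 0--1-, 00--0, 001--
Petrick residual → 100-1, 1100-
Min cover (6 terms): cde + a'd + a'b'e' + a'b'c + ab'c'e + abc'd'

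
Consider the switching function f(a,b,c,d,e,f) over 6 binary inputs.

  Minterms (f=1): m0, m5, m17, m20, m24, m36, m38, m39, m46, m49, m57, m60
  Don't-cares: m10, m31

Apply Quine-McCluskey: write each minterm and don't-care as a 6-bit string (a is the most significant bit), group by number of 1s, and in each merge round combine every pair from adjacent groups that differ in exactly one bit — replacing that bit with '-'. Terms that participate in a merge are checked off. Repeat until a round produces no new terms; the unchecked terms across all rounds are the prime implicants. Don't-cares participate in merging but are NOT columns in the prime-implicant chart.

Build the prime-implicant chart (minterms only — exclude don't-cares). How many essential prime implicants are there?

Round 0: 000000 000101 001010 010001✓ 010100 011000 011111 100100✓ 100110✓ 100111✓ 101110✓ 110001✓ 111001✓ 111100
Round 1: -10001 10-110 1001-0 10011- 11-001
PIs = {-10001, 000000, 000101, 001010, 010100, 011000, 011111, 10-110, 1001-0, 10011-, 11-001, 111100}
Coverage chart:
  m0: 000000 ←essential
  m5: 000101 ←essential
  m17: -10001 ←essential
  m20: 010100 ←essential
  m24: 011000 ←essential
  m36: 1001-0 ←essential
  m38: 10-110,1001-0,10011-
  m39: 10011- ←essential
  m46: 10-110 ←essential
  m49: -10001,11-001
  m57: 11-001 ←essential
  m60: 111100 ←essential
Essential: -10001, 000000, 000101, 010100, 011000, 10-110, 1001-0, 10011-, 11-001, 111100

10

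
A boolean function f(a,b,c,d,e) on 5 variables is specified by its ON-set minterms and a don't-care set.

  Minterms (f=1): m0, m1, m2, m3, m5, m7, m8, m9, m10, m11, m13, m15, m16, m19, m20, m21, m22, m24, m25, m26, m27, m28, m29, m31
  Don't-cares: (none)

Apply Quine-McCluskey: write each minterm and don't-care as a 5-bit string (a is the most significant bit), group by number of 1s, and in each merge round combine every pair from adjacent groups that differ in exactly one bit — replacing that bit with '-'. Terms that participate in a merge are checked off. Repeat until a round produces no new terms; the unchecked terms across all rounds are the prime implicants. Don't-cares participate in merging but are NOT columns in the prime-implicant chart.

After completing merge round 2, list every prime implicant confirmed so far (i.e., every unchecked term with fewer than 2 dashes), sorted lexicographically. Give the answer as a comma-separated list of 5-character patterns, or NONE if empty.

[col 0] 00000*, 00001*, 00010*, 00011*, 00101*, 00111*, 01000*, 01001*, 01010*, 01011*, 01101*, 01111*, 10000*, 10011*, 10100*, 10101*, 10110*, 11000*, 11001*, 11010*, 11011*, 11100*, 11101*, 11111*
[col 1] -0000*, -0011*, -0101*, -1000*, -1001*, -1010*, -1011*, -1101*, -1111*, 0-000*, 0-001*, 0-010*, 0-011*, 0-101*, 0-111*, 00-01*, 00-11*, 000-0*, 000-1*, 0000-*, 0001-*, 001-1*, 01-01*, 01-11*, 010-0*, 010-1*, 0100-*, 0101-*, 011-1*, 1-000*, 1-011*, 1-100*, 1-101*, 10-00*, 101-0, 1010-*, 11-00*, 11-01*, 11-11*, 110-0*, 110-1*, 1100-*, 1101-*, 111-1*, 1110-*
[col 2] --000, --011, --101, -1-01*, -1-11*, -10-0*, -10-1*, -100-*, -101-*, -11-1*, 0--01*, 0--11*, 0-0-0*, 0-0-1*, 0-00-*, 0-01-*, 0-1-1*, 00--1*, 000--*, 01--1*, 010--*, 1--00, 1-10-, 11--1*, 11-0-, 110--*
[col 3] -1--1, -10--, 0---1, 0-0--
Prime implicants: --000, --011, --101, -1--1, -10--, 0---1, 0-0--, 1--00, 1-10-, 101-0, 11-0-

101-0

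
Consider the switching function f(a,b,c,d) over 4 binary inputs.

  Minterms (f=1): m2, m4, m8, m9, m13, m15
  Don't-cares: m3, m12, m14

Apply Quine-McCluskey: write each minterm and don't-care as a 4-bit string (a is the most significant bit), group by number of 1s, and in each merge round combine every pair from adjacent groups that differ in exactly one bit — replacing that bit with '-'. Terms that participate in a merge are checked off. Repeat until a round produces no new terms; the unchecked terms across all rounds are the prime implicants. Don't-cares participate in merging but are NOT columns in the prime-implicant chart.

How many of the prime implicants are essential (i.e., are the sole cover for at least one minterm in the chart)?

Round 0: 0010✓ 0011✓ 0100✓ 1000✓ 1001✓ 1100✓ 1101✓ 1110✓ 1111✓
Round 1: -100 001- 1-00✓ 1-01✓ 100-✓ 11-0✓ 11-1✓ 110-✓ 111-✓
Round 2: 1-0- 11--
PIs = {-100, 001-, 1-0-, 11--}
Coverage chart:
  m2: 001- ←essential
  m4: -100 ←essential
  m8: 1-0- ←essential
  m9: 1-0- ←essential
  m13: 1-0-,11--
  m15: 11-- ←essential
Essential: -100, 001-, 1-0-, 11--

4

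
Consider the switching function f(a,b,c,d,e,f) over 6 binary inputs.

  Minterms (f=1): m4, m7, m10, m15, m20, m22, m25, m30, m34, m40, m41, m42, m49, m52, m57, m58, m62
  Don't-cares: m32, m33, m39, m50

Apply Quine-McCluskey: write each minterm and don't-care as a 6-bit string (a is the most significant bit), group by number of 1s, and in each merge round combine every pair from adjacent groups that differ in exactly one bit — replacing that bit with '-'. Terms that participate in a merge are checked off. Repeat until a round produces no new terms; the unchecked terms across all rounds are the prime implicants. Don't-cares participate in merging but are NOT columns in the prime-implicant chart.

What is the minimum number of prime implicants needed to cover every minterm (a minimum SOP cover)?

size-2^0 implicants → 000100(✓)  000111(✓)  001010(✓)  001111(✓)  010100(✓)  010110(✓)  011001(✓)  011110(✓)  100000(✓)  100001(✓)  100010(✓)  100111(✓)  101000(✓)  101001(✓)  101010(✓)  110001(✓)  110010(✓)  110100(✓)  111001(✓)  111010(✓)  111110(✓)
size-2^1 implicants → -00111  -01010  -10100  -11001  -11110  0-0100  00-111  01-110  0101-0  1-0001(✓)  1-0010(✓)  1-1001(✓)  1-1010(✓)  10-000(✓)  10-001(✓)  10-010(✓)  1000-0(✓)  10000-(✓)  1010-0(✓)  10100-(✓)  11-001(✓)  11-010(✓)  111-10
size-2^2 implicants → 1--001  1--010  10-0-0  10-00-
Unchecked terms (primes): -00111, -01010, -10100, -11001, -11110, 0-0100, 00-111, 01-110, 0101-0, 1--001, 1--010, 10-0-0, 10-00-, 111-10
Minterm coverage:
  m4 ⊆ 0-0100 [E]
  m7 ⊆ -00111,00-111
  m10 ⊆ -01010 [E]
  m15 ⊆ 00-111 [E]
  m20 ⊆ -10100,0-0100,0101-0
  m22 ⊆ 01-110,0101-0
  m25 ⊆ -11001 [E]
  m30 ⊆ -11110,01-110
  m34 ⊆ 1--010,10-0-0
  m40 ⊆ 10-0-0,10-00-
  m41 ⊆ 1--001,10-00-
  m42 ⊆ -01010,1--010,10-0-0
  m49 ⊆ 1--001 [E]
  m52 ⊆ -10100 [E]
  m57 ⊆ -11001,1--001
  m58 ⊆ 1--010,111-10
  m62 ⊆ -11110,111-10
E = {-01010, -10100, -11001, 0-0100, 00-111, 1--001}
Petrick residual → 01-110, 10-0-0, 111-10
Cover = b'cd'ef' + bc'de'f' + bcd'e'f + a'c'de'f' + a'b'def + a'bdef' + ad'e'f + ab'd'f' + abcef'  |cover|=9

9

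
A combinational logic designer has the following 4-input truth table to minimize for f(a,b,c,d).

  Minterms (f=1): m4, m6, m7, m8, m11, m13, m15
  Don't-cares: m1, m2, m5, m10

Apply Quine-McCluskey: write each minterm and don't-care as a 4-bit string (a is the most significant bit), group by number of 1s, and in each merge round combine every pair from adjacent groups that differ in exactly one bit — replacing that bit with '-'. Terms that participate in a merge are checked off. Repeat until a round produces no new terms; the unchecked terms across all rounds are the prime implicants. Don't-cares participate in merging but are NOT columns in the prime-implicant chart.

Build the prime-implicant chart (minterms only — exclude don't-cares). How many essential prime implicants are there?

3

[col 0] 0001*, 0010*, 0100*, 0101*, 0110*, 0111*, 1000*, 1010*, 1011*, 1101*, 1111*
[col 1] -010, -101*, -111*, 0-01, 0-10, 01-0*, 01-1*, 010-*, 011-*, 1-11, 10-0, 101-, 11-1*
[col 2] -1-1, 01--
Prime implicants: -010, -1-1, 0-01, 0-10, 01--, 1-11, 10-0, 101-
PI chart (minterm → PIs covering it):
  4 | 01--  (sole → essential)
  6 | 0-10,01--
  7 | -1-1,01--
  8 | 10-0  (sole → essential)
  11 | 1-11,101-
  13 | -1-1  (sole → essential)
  15 | -1-1,1-11
Essential prime implicants: -1-1, 01--, 10-0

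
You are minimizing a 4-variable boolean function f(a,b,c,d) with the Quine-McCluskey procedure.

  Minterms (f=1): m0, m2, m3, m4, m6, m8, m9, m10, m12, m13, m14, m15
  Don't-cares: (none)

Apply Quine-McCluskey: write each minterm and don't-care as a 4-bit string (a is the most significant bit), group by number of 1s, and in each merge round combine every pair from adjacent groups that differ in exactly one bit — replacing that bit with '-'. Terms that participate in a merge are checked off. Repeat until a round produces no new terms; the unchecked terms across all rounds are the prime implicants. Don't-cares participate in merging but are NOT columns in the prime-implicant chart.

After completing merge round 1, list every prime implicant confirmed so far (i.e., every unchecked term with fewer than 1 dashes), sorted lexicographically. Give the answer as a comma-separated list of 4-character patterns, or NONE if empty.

NONE

[col 0] 0000*, 0010*, 0011*, 0100*, 0110*, 1000*, 1001*, 1010*, 1100*, 1101*, 1110*, 1111*
[col 1] -000*, -010*, -100*, -110*, 0-00*, 0-10*, 00-0*, 001-, 01-0*, 1-00*, 1-01*, 1-10*, 10-0*, 100-*, 11-0*, 11-1*, 110-*, 111-*
[col 2] --00*, --10*, -0-0*, -1-0*, 0--0*, 1--0*, 1-0-, 11--
[col 3] ---0
Prime implicants: ---0, 001-, 1-0-, 11--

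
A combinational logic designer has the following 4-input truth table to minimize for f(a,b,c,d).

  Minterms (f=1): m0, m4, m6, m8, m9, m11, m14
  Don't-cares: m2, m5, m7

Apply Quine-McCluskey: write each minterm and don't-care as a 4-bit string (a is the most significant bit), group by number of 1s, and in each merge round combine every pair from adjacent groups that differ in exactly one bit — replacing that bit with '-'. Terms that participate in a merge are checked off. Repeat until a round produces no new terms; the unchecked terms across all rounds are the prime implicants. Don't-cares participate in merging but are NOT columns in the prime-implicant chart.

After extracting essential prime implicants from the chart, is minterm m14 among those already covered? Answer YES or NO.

YES

size-2^0 implicants → 0000(✓)  0010(✓)  0100(✓)  0101(✓)  0110(✓)  0111(✓)  1000(✓)  1001(✓)  1011(✓)  1110(✓)
size-2^1 implicants → -000  -110  0-00(✓)  0-10(✓)  00-0(✓)  01-0(✓)  01-1(✓)  010-(✓)  011-(✓)  10-1  100-
size-2^2 implicants → 0--0  01--
Unchecked terms (primes): -000, -110, 0--0, 01--, 10-1, 100-
Minterm coverage:
  m0 ⊆ -000,0--0
  m4 ⊆ 0--0,01--
  m6 ⊆ -110,0--0,01--
  m8 ⊆ -000,100-
  m9 ⊆ 10-1,100-
  m11 ⊆ 10-1 [E]
  m14 ⊆ -110 [E]
E = {-110, 10-1}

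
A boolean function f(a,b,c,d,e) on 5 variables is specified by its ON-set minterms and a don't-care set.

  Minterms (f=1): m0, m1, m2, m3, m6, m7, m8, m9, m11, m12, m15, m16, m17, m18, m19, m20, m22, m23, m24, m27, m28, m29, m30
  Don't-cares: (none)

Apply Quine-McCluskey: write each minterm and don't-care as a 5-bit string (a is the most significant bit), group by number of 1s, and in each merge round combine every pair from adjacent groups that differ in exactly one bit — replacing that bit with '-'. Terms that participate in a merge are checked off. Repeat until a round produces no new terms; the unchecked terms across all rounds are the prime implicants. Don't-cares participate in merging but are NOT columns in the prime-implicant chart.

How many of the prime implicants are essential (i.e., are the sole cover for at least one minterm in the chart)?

7

size-2^0 implicants → 00000(✓)  00001(✓)  00010(✓)  00011(✓)  00110(✓)  00111(✓)  01000(✓)  01001(✓)  01011(✓)  01100(✓)  01111(✓)  10000(✓)  10001(✓)  10010(✓)  10011(✓)  10100(✓)  10110(✓)  10111(✓)  11000(✓)  11011(✓)  11100(✓)  11101(✓)  11110(✓)
size-2^1 implicants → -0000(✓)  -0001(✓)  -0010(✓)  -0011(✓)  -0110(✓)  -0111(✓)  -1000(✓)  -1011(✓)  -1100(✓)  0-000(✓)  0-001(✓)  0-011(✓)  0-111(✓)  00-10(✓)  00-11(✓)  000-0(✓)  000-1(✓)  0000-(✓)  0001-(✓)  0011-(✓)  01-00(✓)  01-11(✓)  010-1(✓)  0100-(✓)  1-000(✓)  1-011(✓)  1-100(✓)  1-110(✓)  10-00(✓)  10-10(✓)  10-11(✓)  100-0(✓)  100-1(✓)  1000-(✓)  1001-(✓)  101-0(✓)  1011-(✓)  11-00(✓)  111-0(✓)  1110-
size-2^2 implicants → --000  --011  -0-10(✓)  -0-11(✓)  -00-0(✓)  -00-1(✓)  -000-(✓)  -001-(✓)  -011-(✓)  -1-00  0--11  0-0-1  0-00-  00-1-(✓)  000--(✓)  1--00  1-1-0  10--0  10-1-(✓)  100--(✓)
size-2^3 implicants → -0-1-  -00--
Unchecked terms (primes): --000, --011, -0-1-, -00--, -1-00, 0--11, 0-0-1, 0-00-, 1--00, 1-1-0, 10--0, 1110-
Minterm coverage:
  m0 ⊆ --000,-00--,0-00-
  m1 ⊆ -00--,0-0-1,0-00-
  m2 ⊆ -0-1-,-00--
  m3 ⊆ --011,-0-1-,-00--,0--11,0-0-1
  m6 ⊆ -0-1- [E]
  m7 ⊆ -0-1-,0--11
  m8 ⊆ --000,-1-00,0-00-
  m9 ⊆ 0-0-1,0-00-
  m11 ⊆ --011,0--11,0-0-1
  m12 ⊆ -1-00 [E]
  m15 ⊆ 0--11 [E]
  m16 ⊆ --000,-00--,1--00,10--0
  m17 ⊆ -00-- [E]
  m18 ⊆ -0-1-,-00--,10--0
  m19 ⊆ --011,-0-1-,-00--
  m20 ⊆ 1--00,1-1-0,10--0
  m22 ⊆ -0-1-,1-1-0,10--0
  m23 ⊆ -0-1- [E]
  m24 ⊆ --000,-1-00,1--00
  m27 ⊆ --011 [E]
  m28 ⊆ -1-00,1--00,1-1-0,1110-
  m29 ⊆ 1110- [E]
  m30 ⊆ 1-1-0 [E]
E = {--011, -0-1-, -00--, -1-00, 0--11, 1-1-0, 1110-}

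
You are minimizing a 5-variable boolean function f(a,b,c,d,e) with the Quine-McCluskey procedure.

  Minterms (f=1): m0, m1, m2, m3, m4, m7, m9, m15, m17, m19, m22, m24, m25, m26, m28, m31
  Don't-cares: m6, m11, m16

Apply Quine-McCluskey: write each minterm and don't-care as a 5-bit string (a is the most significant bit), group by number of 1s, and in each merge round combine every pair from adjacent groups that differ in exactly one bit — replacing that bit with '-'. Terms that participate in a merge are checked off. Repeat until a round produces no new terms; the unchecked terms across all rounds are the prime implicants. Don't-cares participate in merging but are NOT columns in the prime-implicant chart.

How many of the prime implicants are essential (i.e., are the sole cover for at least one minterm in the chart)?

[col 0] 00000*, 00001*, 00010*, 00011*, 00100*, 00110*, 00111*, 01001*, 01011*, 01111*, 10000*, 10001*, 10011*, 10110*, 11000*, 11001*, 11010*, 11100*, 11111*
[col 1] -0000*, -0001*, -0011*, -0110, -1001*, -1111, 0-001*, 0-011*, 0-111*, 00-00*, 00-10*, 00-11*, 000-0*, 000-1*, 0000-*, 0001-*, 001-0*, 0011-*, 01-11*, 010-1*, 1-000*, 1-001*, 100-1*, 1000-*, 11-00, 110-0, 1100-*
[col 2] --001, -00-1, -000-, 0--11, 0-0-1, 00--0, 00-1-, 000--, 1-00-
Prime implicants: --001, -00-1, -000-, -0110, -1111, 0--11, 0-0-1, 00--0, 00-1-, 000--, 1-00-, 11-00, 110-0
PI chart (minterm → PIs covering it):
  0 | -000-,00--0,000--
  1 | --001,-00-1,-000-,0-0-1,000--
  2 | 00--0,00-1-,000--
  3 | -00-1,0--11,0-0-1,00-1-,000--
  4 | 00--0  (sole → essential)
  7 | 0--11,00-1-
  9 | --001,0-0-1
  15 | -1111,0--11
  17 | --001,-00-1,-000-,1-00-
  19 | -00-1  (sole → essential)
  22 | -0110  (sole → essential)
  24 | 1-00-,11-00,110-0
  25 | --001,1-00-
  26 | 110-0  (sole → essential)
  28 | 11-00  (sole → essential)
  31 | -1111  (sole → essential)
Essential prime implicants: -00-1, -0110, -1111, 00--0, 11-00, 110-0

6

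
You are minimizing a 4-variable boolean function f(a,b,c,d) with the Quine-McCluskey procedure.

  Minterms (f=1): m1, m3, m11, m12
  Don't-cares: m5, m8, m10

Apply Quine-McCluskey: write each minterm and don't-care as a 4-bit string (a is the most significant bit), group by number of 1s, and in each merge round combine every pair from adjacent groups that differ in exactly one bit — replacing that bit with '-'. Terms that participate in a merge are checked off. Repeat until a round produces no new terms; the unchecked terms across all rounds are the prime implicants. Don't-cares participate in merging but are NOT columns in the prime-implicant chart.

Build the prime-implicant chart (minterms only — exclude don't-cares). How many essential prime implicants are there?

1

Round 0: 0001✓ 0011✓ 0101✓ 1000✓ 1010✓ 1011✓ 1100✓
Round 1: -011 0-01 00-1 1-00 10-0 101-
PIs = {-011, 0-01, 00-1, 1-00, 10-0, 101-}
Coverage chart:
  m1: 0-01,00-1
  m3: -011,00-1
  m11: -011,101-
  m12: 1-00 ←essential
Essential: 1-00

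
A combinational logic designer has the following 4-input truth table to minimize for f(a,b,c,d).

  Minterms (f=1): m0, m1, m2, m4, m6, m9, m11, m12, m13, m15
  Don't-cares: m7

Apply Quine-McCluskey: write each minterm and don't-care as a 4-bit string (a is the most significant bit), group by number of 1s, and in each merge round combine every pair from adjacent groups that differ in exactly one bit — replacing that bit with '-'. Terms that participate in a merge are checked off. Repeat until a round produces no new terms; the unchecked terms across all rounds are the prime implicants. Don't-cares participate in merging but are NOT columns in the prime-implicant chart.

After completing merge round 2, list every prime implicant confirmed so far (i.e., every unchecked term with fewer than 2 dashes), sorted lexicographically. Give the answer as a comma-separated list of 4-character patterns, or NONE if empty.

-001, -100, -111, 000-, 011-, 110-

size-2^0 implicants → 0000(✓)  0001(✓)  0010(✓)  0100(✓)  0110(✓)  0111(✓)  1001(✓)  1011(✓)  1100(✓)  1101(✓)  1111(✓)
size-2^1 implicants → -001  -100  -111  0-00(✓)  0-10(✓)  00-0(✓)  000-  01-0(✓)  011-  1-01(✓)  1-11(✓)  10-1(✓)  11-1(✓)  110-
size-2^2 implicants → 0--0  1--1
Unchecked terms (primes): -001, -100, -111, 0--0, 000-, 011-, 1--1, 110-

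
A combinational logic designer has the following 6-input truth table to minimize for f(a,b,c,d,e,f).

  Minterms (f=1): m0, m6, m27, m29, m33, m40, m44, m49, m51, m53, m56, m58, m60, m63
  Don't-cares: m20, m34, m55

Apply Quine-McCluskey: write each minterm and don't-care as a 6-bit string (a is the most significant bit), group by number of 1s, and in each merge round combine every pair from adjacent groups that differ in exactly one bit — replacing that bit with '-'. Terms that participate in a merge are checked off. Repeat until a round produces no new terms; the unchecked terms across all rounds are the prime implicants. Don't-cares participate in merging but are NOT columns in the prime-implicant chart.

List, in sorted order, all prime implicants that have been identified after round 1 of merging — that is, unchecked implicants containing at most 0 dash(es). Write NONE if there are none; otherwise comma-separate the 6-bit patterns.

000000, 000110, 010100, 011011, 011101, 100010

size-2^0 implicants → 000000  000110  010100  011011  011101  100001(✓)  100010  101000(✓)  101100(✓)  110001(✓)  110011(✓)  110101(✓)  110111(✓)  111000(✓)  111010(✓)  111100(✓)  111111(✓)
size-2^1 implicants → 1-0001  1-1000(✓)  1-1100(✓)  101-00(✓)  11-111  110-01(✓)  110-11(✓)  1100-1(✓)  1101-1(✓)  111-00(✓)  1110-0
size-2^2 implicants → 1-1-00  110--1
Unchecked terms (primes): 000000, 000110, 010100, 011011, 011101, 1-0001, 1-1-00, 100010, 11-111, 110--1, 1110-0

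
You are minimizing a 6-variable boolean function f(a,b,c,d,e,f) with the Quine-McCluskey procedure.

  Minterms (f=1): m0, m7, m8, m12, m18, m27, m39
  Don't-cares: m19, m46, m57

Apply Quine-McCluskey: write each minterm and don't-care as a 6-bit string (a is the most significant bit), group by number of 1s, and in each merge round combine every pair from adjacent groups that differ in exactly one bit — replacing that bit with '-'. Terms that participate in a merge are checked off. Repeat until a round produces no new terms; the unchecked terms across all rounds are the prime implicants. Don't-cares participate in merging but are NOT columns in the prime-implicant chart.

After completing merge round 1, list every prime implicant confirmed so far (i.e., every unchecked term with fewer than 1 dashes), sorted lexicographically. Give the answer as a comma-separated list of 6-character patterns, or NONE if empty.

101110, 111001

size-2^0 implicants → 000000(✓)  000111(✓)  001000(✓)  001100(✓)  010010(✓)  010011(✓)  011011(✓)  100111(✓)  101110  111001
size-2^1 implicants → -00111  00-000  001-00  01-011  01001-
Unchecked terms (primes): -00111, 00-000, 001-00, 01-011, 01001-, 101110, 111001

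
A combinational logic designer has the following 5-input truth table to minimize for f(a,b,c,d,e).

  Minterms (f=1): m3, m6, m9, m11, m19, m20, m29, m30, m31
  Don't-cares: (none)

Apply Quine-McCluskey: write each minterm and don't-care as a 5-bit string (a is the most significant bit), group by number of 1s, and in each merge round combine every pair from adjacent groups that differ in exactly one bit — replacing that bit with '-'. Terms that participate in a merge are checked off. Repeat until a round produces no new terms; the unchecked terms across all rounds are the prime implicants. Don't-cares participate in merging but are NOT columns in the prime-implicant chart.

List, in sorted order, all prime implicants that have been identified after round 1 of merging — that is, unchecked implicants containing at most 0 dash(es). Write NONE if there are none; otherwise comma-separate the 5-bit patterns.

00110, 10100

size-2^0 implicants → 00011(✓)  00110  01001(✓)  01011(✓)  10011(✓)  10100  11101(✓)  11110(✓)  11111(✓)
size-2^1 implicants → -0011  0-011  010-1  111-1  1111-
Unchecked terms (primes): -0011, 0-011, 00110, 010-1, 10100, 111-1, 1111-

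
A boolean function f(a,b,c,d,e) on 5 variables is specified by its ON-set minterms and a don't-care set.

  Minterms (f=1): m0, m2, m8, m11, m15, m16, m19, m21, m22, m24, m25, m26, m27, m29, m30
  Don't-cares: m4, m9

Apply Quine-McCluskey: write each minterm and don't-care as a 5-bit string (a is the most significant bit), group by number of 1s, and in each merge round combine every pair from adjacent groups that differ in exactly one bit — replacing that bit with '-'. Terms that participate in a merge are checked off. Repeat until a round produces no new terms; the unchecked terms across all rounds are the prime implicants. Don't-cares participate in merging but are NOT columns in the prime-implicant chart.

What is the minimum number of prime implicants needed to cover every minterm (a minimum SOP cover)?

size-2^0 implicants → 00000(✓)  00010(✓)  00100(✓)  01000(✓)  01001(✓)  01011(✓)  01111(✓)  10000(✓)  10011(✓)  10101(✓)  10110(✓)  11000(✓)  11001(✓)  11010(✓)  11011(✓)  11101(✓)  11110(✓)
size-2^1 implicants → -0000(✓)  -1000(✓)  -1001(✓)  -1011(✓)  0-000(✓)  00-00  000-0  01-11  010-1(✓)  0100-(✓)  1-000(✓)  1-011  1-101  1-110  11-01  11-10  110-0(✓)  110-1(✓)  1100-(✓)  1101-(✓)
size-2^2 implicants → --000  -10-1  -100-  110--
Unchecked terms (primes): --000, -10-1, -100-, 00-00, 000-0, 01-11, 1-011, 1-101, 1-110, 11-01, 11-10, 110--
Minterm coverage:
  m0 ⊆ --000,00-00,000-0
  m2 ⊆ 000-0 [E]
  m8 ⊆ --000,-100-
  m11 ⊆ -10-1,01-11
  m15 ⊆ 01-11 [E]
  m16 ⊆ --000 [E]
  m19 ⊆ 1-011 [E]
  m21 ⊆ 1-101 [E]
  m22 ⊆ 1-110 [E]
  m24 ⊆ --000,-100-,110--
  m25 ⊆ -10-1,-100-,11-01,110--
  m26 ⊆ 11-10,110--
  m27 ⊆ -10-1,1-011,110--
  m29 ⊆ 1-101,11-01
  m30 ⊆ 1-110,11-10
E = {--000, 000-0, 01-11, 1-011, 1-101, 1-110}
Petrick residual → 110--
Cover = c'd'e' + a'b'c'e' + a'bde + ac'de + acd'e + acde' + abc'  |cover|=7

7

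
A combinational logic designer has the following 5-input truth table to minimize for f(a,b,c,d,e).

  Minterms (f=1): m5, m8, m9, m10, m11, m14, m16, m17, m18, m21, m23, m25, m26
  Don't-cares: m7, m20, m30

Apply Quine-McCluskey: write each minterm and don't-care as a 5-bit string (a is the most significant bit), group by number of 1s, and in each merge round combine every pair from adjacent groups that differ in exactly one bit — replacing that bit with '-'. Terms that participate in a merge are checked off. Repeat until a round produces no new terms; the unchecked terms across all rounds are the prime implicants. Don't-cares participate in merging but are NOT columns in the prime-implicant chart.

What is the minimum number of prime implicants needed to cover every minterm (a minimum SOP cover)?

Round 0: 00101✓ 00111✓ 01000✓ 01001✓ 01010✓ 01011✓ 01110✓ 10000✓ 10001✓ 10010✓ 10100✓ 10101✓ 10111✓ 11001✓ 11010✓ 11110✓
Round 1: -0101✓ -0111✓ -1001 -1010✓ -1110✓ 001-1✓ 01-10✓ 010-0✓ 010-1✓ 0100-✓ 0101-✓ 1-001 1-010 10-00✓ 10-01✓ 100-0 1000-✓ 101-1✓ 1010-✓ 11-10✓
Round 2: -01-1 -1-10 010-- 10-0-
PIs = {-01-1, -1-10, -1001, 010--, 1-001, 1-010, 10-0-, 100-0}
Coverage chart:
  m5: -01-1 ←essential
  m8: 010-- ←essential
  m9: -1001,010--
  m10: -1-10,010--
  m11: 010-- ←essential
  m14: -1-10 ←essential
  m16: 10-0-,100-0
  m17: 1-001,10-0-
  m18: 1-010,100-0
  m21: -01-1,10-0-
  m23: -01-1 ←essential
  m25: -1001,1-001
  m26: -1-10,1-010
Essential: -01-1, -1-10, 010--
Petrick residual → 1-001, 100-0
Min cover (5 terms): b'ce + bde' + a'bc' + ac'd'e + ab'c'e'

5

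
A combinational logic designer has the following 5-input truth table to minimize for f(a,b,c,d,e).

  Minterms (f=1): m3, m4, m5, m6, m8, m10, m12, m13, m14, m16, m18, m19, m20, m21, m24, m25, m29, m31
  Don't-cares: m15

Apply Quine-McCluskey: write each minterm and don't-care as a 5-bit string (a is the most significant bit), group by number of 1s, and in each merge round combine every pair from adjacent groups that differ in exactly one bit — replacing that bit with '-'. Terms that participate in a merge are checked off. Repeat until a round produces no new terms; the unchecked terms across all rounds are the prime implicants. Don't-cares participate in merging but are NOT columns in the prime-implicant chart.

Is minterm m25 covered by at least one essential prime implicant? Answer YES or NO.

[col 0] 00011*, 00100*, 00101*, 00110*, 01000*, 01010*, 01100*, 01101*, 01110*, 01111*, 10000*, 10010*, 10011*, 10100*, 10101*, 11000*, 11001*, 11101*, 11111*
[col 1] -0011, -0100*, -0101*, -1000, -1101*, -1111*, 0-100*, 0-101*, 0-110*, 001-0*, 0010-*, 01-00*, 01-10*, 010-0*, 011-0*, 011-1*, 0110-*, 0111-*, 1-000, 1-101*, 10-00, 100-0, 1001-, 1010-*, 11-01, 1100-, 111-1*
[col 2] --101, -010-, -11-1, 0-1-0, 0-10-, 01--0, 011--
Prime implicants: --101, -0011, -010-, -1000, -11-1, 0-1-0, 0-10-, 01--0, 011--, 1-000, 10-00, 100-0, 1001-, 11-01, 1100-
PI chart (minterm → PIs covering it):
  3 | -0011  (sole → essential)
  4 | -010-,0-1-0,0-10-
  5 | --101,-010-,0-10-
  6 | 0-1-0  (sole → essential)
  8 | -1000,01--0
  10 | 01--0  (sole → essential)
  12 | 0-1-0,0-10-,01--0,011--
  13 | --101,-11-1,0-10-,011--
  14 | 0-1-0,01--0,011--
  16 | 1-000,10-00,100-0
  18 | 100-0,1001-
  19 | -0011,1001-
  20 | -010-,10-00
  21 | --101,-010-
  24 | -1000,1-000,1100-
  25 | 11-01,1100-
  29 | --101,-11-1,11-01
  31 | -11-1  (sole → essential)
Essential prime implicants: -0011, -11-1, 0-1-0, 01--0

NO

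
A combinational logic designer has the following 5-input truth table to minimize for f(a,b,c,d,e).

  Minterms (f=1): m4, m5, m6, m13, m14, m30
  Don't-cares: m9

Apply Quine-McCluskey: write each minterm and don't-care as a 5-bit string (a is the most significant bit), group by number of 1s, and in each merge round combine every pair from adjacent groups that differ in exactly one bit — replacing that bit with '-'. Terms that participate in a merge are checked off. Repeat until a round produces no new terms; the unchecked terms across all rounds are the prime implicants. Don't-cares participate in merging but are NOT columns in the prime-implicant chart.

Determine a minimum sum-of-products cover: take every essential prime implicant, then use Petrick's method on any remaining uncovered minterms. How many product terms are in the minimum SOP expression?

Round 0: 00100✓ 00101✓ 00110✓ 01001✓ 01101✓ 01110✓ 11110✓
Round 1: -1110 0-101 0-110 001-0 0010- 01-01
PIs = {-1110, 0-101, 0-110, 001-0, 0010-, 01-01}
Coverage chart:
  m4: 001-0,0010-
  m5: 0-101,0010-
  m6: 0-110,001-0
  m13: 0-101,01-01
  m14: -1110,0-110
  m30: -1110 ←essential
Essential: -1110
Petrick residual → 0-101, 001-0
Min cover (3 terms): bcde' + a'cd'e + a'b'ce'

3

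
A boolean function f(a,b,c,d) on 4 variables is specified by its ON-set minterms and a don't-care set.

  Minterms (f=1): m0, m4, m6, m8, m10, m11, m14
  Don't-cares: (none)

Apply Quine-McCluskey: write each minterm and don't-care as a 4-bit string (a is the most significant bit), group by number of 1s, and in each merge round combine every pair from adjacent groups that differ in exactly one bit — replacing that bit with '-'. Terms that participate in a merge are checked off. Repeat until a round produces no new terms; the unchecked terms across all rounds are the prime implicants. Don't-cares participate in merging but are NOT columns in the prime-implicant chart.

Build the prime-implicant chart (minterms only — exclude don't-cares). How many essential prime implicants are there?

1

size-2^0 implicants → 0000(✓)  0100(✓)  0110(✓)  1000(✓)  1010(✓)  1011(✓)  1110(✓)
size-2^1 implicants → -000  -110  0-00  01-0  1-10  10-0  101-
Unchecked terms (primes): -000, -110, 0-00, 01-0, 1-10, 10-0, 101-
Minterm coverage:
  m0 ⊆ -000,0-00
  m4 ⊆ 0-00,01-0
  m6 ⊆ -110,01-0
  m8 ⊆ -000,10-0
  m10 ⊆ 1-10,10-0,101-
  m11 ⊆ 101- [E]
  m14 ⊆ -110,1-10
E = {101-}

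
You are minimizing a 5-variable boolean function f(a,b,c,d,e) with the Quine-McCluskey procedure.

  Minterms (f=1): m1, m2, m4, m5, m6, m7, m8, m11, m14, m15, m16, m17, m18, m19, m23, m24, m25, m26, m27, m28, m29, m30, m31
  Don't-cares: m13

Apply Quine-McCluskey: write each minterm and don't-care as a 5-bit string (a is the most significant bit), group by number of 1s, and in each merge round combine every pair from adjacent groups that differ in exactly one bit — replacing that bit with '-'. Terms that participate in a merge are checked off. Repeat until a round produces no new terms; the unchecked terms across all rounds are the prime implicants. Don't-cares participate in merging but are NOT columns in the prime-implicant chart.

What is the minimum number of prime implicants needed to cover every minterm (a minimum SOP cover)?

9

Round 0: 00001✓ 00010✓ 00100✓ 00101✓ 00110✓ 00111✓ 01000✓ 01011✓ 01101✓ 01110✓ 01111✓ 10000✓ 10001✓ 10010✓ 10011✓ 10111✓ 11000✓ 11001✓ 11010✓ 11011✓ 11100✓ 11101✓ 11110✓ 11111✓
Round 1: -0001 -0010 -0111✓ -1000 -1011✓ -1101✓ -1110✓ -1111✓ 0-101✓ 0-110✓ 0-111✓ 00-01 00-10 001-0✓ 001-1✓ 0010-✓ 0011-✓ 01-11✓ 011-1✓ 0111-✓ 1-000✓ 1-001✓ 1-010✓ 1-011✓ 1-111✓ 10-11✓ 100-0✓ 100-1✓ 1000-✓ 1001-✓ 11-00✓ 11-01✓ 11-10✓ 11-11✓ 110-0✓ 110-1✓ 1100-✓ 1101-✓ 111-0✓ 111-1✓ 1110-✓ 1111-✓
Round 2: --111 -1-11 -11-1 -111- 0-1-1 0-11- 001-- 1--11 1-0-0✓ 1-0-1✓ 1-00-✓ 1-01-✓ 100--✓ 11--0✓ 11--1✓ 11-0-✓ 11-1-✓ 110--✓ 111--✓
Round 3: 1-0-- 11---
PIs = {--111, -0001, -0010, -1-11, -1000, -11-1, -111-, 0-1-1, 0-11-, 00-01, 00-10, 001--, 1--11, 1-0--, 11---}
Coverage chart:
  m1: -0001,00-01
  m2: -0010,00-10
  m4: 001-- ←essential
  m5: 0-1-1,00-01,001--
  m6: 0-11-,00-10,001--
  m7: --111,0-1-1,0-11-,001--
  m8: -1000 ←essential
  m11: -1-11 ←essential
  m14: -111-,0-11-
  m15: --111,-1-11,-11-1,-111-,0-1-1,0-11-
  m16: 1-0-- ←essential
  m17: -0001,1-0--
  m18: -0010,1-0--
  m19: 1--11,1-0--
  m23: --111,1--11
  m24: -1000,1-0--,11---
  m25: 1-0--,11---
  m26: 1-0--,11---
  m27: -1-11,1--11,1-0--,11---
  m28: 11--- ←essential
  m29: -11-1,11---
  m30: -111-,11---
  m31: --111,-1-11,-11-1,-111-,1--11,11---
Essential: -1-11, -1000, 001--, 1-0--, 11---
Petrick residual → --111, -0001, -0010, -111-
Min cover (9 terms): cde + b'c'd'e + b'c'de' + bde + bc'd'e' + bcd + a'b'c + ac' + ab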